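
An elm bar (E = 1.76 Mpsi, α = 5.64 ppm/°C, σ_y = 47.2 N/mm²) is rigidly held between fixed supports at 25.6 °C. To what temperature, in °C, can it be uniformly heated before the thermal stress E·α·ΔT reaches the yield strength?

715 °C

E = 1.76 Mpsi = 12.13 GPa.
σ_y = 47.2 N/mm² = 47.20 MPa.
E·α·ΔT = 47.20 MPa ⇒ ΔT = 47.20 / (12.13×10³ × 5.64×10⁻⁶) = 689.7 K.
T = 25.6 + 689.7 = 715.3 °C.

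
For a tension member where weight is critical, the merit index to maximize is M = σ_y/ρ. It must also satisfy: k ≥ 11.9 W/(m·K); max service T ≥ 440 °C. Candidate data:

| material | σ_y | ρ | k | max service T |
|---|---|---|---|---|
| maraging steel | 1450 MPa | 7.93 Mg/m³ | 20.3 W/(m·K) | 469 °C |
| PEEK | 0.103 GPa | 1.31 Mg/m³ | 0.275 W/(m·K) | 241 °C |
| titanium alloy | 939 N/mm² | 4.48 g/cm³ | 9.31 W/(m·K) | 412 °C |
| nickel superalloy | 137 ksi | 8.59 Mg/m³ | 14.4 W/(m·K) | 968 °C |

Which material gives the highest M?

Screen on constraints: k ≥ 11.9 W/(m·K); max service T ≥ 440 °C. Survivors: maraging steel, nickel superalloy.
Putting every candidate on a common basis:
  maraging steel: σ_y = 1450 MPa, ρ = 7930 kg/m³
  nickel superalloy: σ_y = 944.6 MPa, ρ = 8590 kg/m³
  maraging steel: M = 183 kN·m/kg
  nickel superalloy: M = 110 kN·m/kg
Maraging steel ranks first.

maraging steel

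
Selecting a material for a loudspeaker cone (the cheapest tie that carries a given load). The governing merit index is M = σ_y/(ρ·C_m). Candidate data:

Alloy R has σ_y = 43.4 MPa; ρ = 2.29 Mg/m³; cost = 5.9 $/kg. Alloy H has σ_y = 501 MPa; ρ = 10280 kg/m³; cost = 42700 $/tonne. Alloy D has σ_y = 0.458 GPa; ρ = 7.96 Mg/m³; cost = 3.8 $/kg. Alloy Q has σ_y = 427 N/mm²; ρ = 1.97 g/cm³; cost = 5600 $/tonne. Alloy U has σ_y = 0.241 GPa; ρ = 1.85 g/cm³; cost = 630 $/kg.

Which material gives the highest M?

Normalizing units and computing the index:
  alloy R: σ_y = 43.40 MPa, ρ = 2290 kg/m³, cost = 5.900 $/kg
  alloy H: σ_y = 501.0 MPa, ρ = 10280 kg/m³, cost = 42.70 $/kg
  alloy D: σ_y = 458.0 MPa, ρ = 7960 kg/m³, cost = 3.800 $/kg
  alloy Q: σ_y = 427.0 MPa, ρ = 1970 kg/m³, cost = 5.600 $/kg
  alloy U: σ_y = 241.0 MPa, ρ = 1850 kg/m³, cost = 630.0 $/kg
  alloy Q: M = 38.7 kN·m per $
  alloy D: M = 15.1 kN·m per $
  alloy R: M = 3.21 kN·m per $
  alloy H: M = 1.14 kN·m per $
  alloy U: M = 0.207 kN·m per $
Alloy Q ranks first.

alloy Q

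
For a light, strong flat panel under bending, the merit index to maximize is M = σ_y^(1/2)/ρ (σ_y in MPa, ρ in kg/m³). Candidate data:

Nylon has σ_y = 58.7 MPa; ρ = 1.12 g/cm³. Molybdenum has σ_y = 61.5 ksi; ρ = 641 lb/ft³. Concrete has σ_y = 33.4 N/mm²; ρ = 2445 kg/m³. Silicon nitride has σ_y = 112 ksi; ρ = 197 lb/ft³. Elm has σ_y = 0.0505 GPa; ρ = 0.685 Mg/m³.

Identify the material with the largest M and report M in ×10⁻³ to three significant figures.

elm, M = 10.4×10⁻³

Normalizing units and computing the index:
  nylon: σ_y = 58.70 MPa, ρ = 1120 kg/m³
  molybdenum: σ_y = 424.0 MPa, ρ = 10270 kg/m³
  concrete: σ_y = 33.40 MPa, ρ = 2445 kg/m³
  silicon nitride: σ_y = 772.2 MPa, ρ = 3156 kg/m³
  elm: σ_y = 50.50 MPa, ρ = 685.0 kg/m³
  elm: M = 10.4×10⁻³
  silicon nitride: M = 8.81×10⁻³
  nylon: M = 6.84×10⁻³
  concrete: M = 2.36×10⁻³
  molybdenum: M = 2.01×10⁻³
Elm ranks first.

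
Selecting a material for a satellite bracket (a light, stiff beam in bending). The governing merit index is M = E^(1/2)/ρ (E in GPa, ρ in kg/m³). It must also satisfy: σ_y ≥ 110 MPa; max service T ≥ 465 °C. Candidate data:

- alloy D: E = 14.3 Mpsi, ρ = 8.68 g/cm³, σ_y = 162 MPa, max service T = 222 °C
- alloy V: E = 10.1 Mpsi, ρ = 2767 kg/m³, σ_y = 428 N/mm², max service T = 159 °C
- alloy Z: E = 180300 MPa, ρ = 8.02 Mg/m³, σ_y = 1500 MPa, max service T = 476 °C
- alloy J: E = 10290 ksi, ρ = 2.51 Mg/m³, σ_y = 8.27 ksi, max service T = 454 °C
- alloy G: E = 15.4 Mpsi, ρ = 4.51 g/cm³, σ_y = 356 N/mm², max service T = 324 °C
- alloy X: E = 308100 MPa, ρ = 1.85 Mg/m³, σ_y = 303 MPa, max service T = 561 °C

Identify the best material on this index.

Screen on constraints: σ_y ≥ 110 MPa; max service T ≥ 465 °C. Survivors: alloy Z, alloy X.
Putting every candidate on a common basis:
  alloy Z: E = 180.3 GPa, ρ = 8020 kg/m³
  alloy X: E = 308.1 GPa, ρ = 1850 kg/m³
  alloy X: M = 9.49×10⁻³
  alloy Z: M = 1.67×10⁻³
Alloy X ranks first.

alloy X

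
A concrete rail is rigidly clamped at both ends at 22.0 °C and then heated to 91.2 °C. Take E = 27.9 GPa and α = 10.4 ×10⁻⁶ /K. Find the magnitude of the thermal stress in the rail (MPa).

20.1 MPa

ΔT = 69.20 K. Constrained thermal stress σ = E·α·ΔT = 27.90×10³ MPa × 10.4×10⁻⁶ × 69.20 = 20.1 MPa (compressive).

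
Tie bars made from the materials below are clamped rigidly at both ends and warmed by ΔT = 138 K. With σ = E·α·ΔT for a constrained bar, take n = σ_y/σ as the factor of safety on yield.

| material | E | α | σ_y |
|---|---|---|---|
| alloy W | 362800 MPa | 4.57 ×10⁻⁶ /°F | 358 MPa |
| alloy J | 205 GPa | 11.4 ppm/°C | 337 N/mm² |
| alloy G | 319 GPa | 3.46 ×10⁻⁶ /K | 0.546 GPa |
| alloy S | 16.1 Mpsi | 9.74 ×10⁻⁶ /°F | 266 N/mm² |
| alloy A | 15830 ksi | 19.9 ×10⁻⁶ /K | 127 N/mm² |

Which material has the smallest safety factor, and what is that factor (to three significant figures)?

Per material, after unit conversion:
  alloy W: E = 362.8, α = 8.23, σ_y = 358.0 → σ = 412 MPa, n = 0.869
  alloy J: E = 205.0, α = 11.4, σ_y = 337.0 → σ = 323 MPa, n = 1.04
  alloy G: E = 319.0, α = 3.46, σ_y = 546.0 → σ = 152 MPa, n = 3.58
  alloy S: E = 111.0, α = 17.5, σ_y = 266.0 → σ = 269 MPa, n = 0.990
  alloy A: E = 109.1, α = 19.9, σ_y = 127.0 → σ = 300 MPa, n = 0.424
The minimum is alloy A at n = 0.424.

alloy A, n = 0.424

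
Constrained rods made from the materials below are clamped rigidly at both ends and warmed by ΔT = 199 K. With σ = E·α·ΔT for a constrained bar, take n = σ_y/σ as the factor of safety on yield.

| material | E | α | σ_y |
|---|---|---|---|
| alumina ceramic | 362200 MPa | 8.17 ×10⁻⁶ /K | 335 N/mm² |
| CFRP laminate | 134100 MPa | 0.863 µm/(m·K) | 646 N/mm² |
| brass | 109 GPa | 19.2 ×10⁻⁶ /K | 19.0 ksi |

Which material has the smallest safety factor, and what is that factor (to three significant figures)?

brass, n = 0.315

With everything in SI (GPa, ×10⁻⁶/K, MPa):
  alumina ceramic: E = 362.2, α = 8.17, σ_y = 335.0 → σ = 589 MPa, n = 0.569
  CFRP laminate: E = 134.1, α = 0.863, σ_y = 646.0 → σ = 23.0 MPa, n = 28.1
  brass: E = 109.0, α = 19.2, σ_y = 131.0 → σ = 416 MPa, n = 0.315
The minimum is brass at n = 0.315.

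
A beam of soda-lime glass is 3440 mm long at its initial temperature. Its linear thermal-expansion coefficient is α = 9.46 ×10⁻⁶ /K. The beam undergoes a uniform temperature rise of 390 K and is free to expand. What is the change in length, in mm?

ΔL = α·L₀·ΔT = 9.46×10⁻⁶ × 3440 mm × 390.0 K = 12.7 mm.

12.7 mm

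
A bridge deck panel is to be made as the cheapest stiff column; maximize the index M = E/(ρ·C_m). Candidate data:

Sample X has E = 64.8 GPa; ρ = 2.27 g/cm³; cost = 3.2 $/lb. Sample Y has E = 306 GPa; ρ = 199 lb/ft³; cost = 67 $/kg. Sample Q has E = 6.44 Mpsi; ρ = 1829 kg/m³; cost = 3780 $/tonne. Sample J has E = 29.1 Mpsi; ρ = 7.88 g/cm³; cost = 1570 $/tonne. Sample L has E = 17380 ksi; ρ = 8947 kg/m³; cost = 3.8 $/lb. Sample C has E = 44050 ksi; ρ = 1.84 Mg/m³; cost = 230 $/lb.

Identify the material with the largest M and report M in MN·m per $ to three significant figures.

Convert each candidate to consistent units, then evaluate M:
  sample X: E = 64.80 GPa, ρ = 2270 kg/m³, cost = 7.055 $/kg
  sample Y: E = 306.0 GPa, ρ = 3188 kg/m³, cost = 67.00 $/kg
  sample Q: E = 44.40 GPa, ρ = 1829 kg/m³, cost = 3.780 $/kg
  sample J: E = 200.6 GPa, ρ = 7880 kg/m³, cost = 1.570 $/kg
  sample L: E = 119.8 GPa, ρ = 8947 kg/m³, cost = 8.377 $/kg
  sample C: E = 303.7 GPa, ρ = 1840 kg/m³, cost = 507.1 $/kg
  sample J: M = 16.2 MN·m per $
  sample Q: M = 6.42 MN·m per $
  sample X: M = 4.05 MN·m per $
  sample L: M = 1.60 MN·m per $
  sample Y: M = 1.43 MN·m per $
  sample C: M = 0.326 MN·m per $
Highest index: sample J.

sample J, M = 16.2 MN·m per $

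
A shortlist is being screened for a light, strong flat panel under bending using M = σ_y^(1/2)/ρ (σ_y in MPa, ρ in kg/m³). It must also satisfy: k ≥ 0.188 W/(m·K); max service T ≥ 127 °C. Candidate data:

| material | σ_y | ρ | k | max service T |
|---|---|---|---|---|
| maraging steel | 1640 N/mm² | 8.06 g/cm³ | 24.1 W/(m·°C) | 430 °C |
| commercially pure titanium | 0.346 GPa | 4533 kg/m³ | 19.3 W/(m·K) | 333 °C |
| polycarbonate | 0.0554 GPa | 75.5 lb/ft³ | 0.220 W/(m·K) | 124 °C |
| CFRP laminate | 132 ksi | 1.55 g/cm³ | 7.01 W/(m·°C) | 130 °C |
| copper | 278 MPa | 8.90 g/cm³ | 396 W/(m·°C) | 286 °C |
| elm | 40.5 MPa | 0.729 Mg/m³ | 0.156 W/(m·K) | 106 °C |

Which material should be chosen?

CFRP laminate

Screen on constraints: k ≥ 0.188 W/(m·K); max service T ≥ 127 °C. Survivors: maraging steel, commercially pure titanium, CFRP laminate, copper.
Convert each candidate to consistent units, then evaluate M:
  maraging steel: σ_y = 1640 MPa, ρ = 8060 kg/m³
  commercially pure titanium: σ_y = 346.0 MPa, ρ = 4533 kg/m³
  CFRP laminate: σ_y = 910.1 MPa, ρ = 1550 kg/m³
  copper: σ_y = 278.0 MPa, ρ = 8900 kg/m³
  CFRP laminate: M = 19.5×10⁻³
  maraging steel: M = 5.02×10⁻³
  commercially pure titanium: M = 4.10×10⁻³
  copper: M = 1.87×10⁻³
CFRP laminate has the largest M.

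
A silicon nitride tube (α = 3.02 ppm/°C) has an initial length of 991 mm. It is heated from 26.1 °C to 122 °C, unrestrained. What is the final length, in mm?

991.29 mm

ΔT = 122 − 26.1 = 95.90 K.
ΔL = α·L₀·ΔT = 3.02×10⁻⁶ × 991 mm × 95.90 K = 0.287 mm.
L = L₀ + ΔL = 991 + 0.287 = 991.29 mm.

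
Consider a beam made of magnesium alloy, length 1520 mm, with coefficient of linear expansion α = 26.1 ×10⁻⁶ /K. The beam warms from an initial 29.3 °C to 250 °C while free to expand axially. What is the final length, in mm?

1528.8 mm

ΔT = 250 − 29.3 = 220.7 K.
ΔL = α·L₀·ΔT = 26.1×10⁻⁶ × 1520 mm × 220.7 K = 8.76 mm.
L = L₀ + ΔL = 1520 + 8.76 = 1528.8 mm.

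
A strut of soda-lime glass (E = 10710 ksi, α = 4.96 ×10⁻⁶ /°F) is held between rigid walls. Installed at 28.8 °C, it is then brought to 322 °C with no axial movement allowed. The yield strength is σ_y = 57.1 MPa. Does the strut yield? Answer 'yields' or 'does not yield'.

yields

E = 10710 ksi = 73.84 GPa.
α = 4.96×10⁻⁶/°F × 9/5 = 8.93×10⁻⁶/K.
ΔT = 293.2 K. Constrained thermal stress σ = E·α·ΔT = 73.84×10³ MPa × 8.93×10⁻⁶ × 293.2 = 193 MPa (compressive).
Compare to σ_y = 57.1 MPa: σ ≥ σ_y, so it yields.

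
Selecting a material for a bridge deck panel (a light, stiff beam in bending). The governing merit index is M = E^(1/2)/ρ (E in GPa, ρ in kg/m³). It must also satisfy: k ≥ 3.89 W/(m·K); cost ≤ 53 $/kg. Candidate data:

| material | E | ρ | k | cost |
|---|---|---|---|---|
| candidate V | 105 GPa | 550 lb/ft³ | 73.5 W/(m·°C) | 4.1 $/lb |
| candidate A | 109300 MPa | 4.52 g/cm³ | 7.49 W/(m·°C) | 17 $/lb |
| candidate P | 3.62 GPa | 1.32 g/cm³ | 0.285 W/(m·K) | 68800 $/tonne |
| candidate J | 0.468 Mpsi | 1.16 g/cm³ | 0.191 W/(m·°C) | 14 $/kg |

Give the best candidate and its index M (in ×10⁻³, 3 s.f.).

Screen on constraints: k ≥ 3.89 W/(m·K); cost ≤ 53 $/kg. Survivors: candidate V, candidate A.
After converting to SI:
  candidate V: E = 105.0 GPa, ρ = 8810 kg/m³
  candidate A: E = 109.3 GPa, ρ = 4520 kg/m³
  candidate A: M = 2.31×10⁻³
  candidate V: M = 1.16×10⁻³
Candidate A has the largest M.

candidate A, M = 2.31×10⁻³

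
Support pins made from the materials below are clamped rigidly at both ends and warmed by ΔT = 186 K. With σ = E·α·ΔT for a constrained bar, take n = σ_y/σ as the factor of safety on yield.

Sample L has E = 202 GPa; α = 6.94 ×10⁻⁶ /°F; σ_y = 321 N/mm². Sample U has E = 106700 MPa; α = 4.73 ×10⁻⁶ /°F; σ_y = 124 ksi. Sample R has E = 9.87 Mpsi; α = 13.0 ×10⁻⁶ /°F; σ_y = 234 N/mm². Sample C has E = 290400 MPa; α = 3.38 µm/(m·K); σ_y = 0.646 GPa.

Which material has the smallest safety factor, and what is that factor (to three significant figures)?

Converting E to GPa, α to ×10⁻⁶/K, σ_y to MPa, then σ and n for each:
  sample L: E = 202.0, α = 12.5, σ_y = 321.0 → σ = 469 MPa, n = 0.684
  sample U: E = 106.7, α = 8.51, σ_y = 855.0 → σ = 169 MPa, n = 5.06
  sample R: E = 68.05, α = 23.4, σ_y = 234.0 → σ = 296 MPa, n = 0.790
  sample C: E = 290.4, α = 3.38, σ_y = 646.0 → σ = 183 MPa, n = 3.54
Sample L has the lowest safety factor, n = 0.684.

sample L, n = 0.684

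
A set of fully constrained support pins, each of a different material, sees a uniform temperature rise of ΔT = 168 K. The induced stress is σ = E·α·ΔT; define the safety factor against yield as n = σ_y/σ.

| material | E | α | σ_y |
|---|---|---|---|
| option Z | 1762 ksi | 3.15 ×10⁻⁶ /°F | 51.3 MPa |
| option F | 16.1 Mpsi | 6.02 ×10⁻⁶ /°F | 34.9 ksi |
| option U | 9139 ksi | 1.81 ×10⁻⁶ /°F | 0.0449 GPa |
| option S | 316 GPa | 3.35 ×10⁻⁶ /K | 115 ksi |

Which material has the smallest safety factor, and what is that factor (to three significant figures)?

Converting E to GPa, α to ×10⁻⁶/K, σ_y to MPa, then σ and n for each:
  option Z: E = 12.15, α = 5.67, σ_y = 51.30 → σ = 11.6 MPa, n = 4.43
  option F: E = 111.0, α = 10.8, σ_y = 240.6 → σ = 202 MPa, n = 1.19
  option U: E = 63.01, α = 3.26, σ_y = 44.90 → σ = 34.5 MPa, n = 1.30
  option S: E = 316.0, α = 3.35, σ_y = 792.9 → σ = 178 MPa, n = 4.46
The minimum is option F at n = 1.19.

option F, n = 1.19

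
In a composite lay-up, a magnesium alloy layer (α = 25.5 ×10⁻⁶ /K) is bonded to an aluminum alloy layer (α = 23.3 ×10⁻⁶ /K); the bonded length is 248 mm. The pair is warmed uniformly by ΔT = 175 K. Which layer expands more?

magnesium alloy

α(magnesium alloy) = 25.5×10⁻⁶/K vs α(aluminum alloy) = 23.3×10⁻⁶/K.
Higher α expands more for the same ΔT: magnesium alloy.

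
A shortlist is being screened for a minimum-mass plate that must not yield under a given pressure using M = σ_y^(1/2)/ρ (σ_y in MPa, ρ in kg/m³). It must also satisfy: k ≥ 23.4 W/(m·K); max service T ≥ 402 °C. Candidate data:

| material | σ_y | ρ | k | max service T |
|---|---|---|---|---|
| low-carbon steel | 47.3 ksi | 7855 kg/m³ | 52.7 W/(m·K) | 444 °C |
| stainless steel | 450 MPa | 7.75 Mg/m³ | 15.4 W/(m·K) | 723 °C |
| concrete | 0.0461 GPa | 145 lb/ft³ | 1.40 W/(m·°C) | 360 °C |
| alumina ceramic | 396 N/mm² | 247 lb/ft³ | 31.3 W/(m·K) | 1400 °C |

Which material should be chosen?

Screen on constraints: k ≥ 23.4 W/(m·K); max service T ≥ 402 °C. Survivors: low-carbon steel, alumina ceramic.
Putting every candidate on a common basis:
  low-carbon steel: σ_y = 326.1 MPa, ρ = 7855 kg/m³
  alumina ceramic: σ_y = 396.0 MPa, ρ = 3957 kg/m³
  alumina ceramic: M = 5.03×10⁻³
  low-carbon steel: M = 2.30×10⁻³
The maximum is for alumina ceramic.

alumina ceramic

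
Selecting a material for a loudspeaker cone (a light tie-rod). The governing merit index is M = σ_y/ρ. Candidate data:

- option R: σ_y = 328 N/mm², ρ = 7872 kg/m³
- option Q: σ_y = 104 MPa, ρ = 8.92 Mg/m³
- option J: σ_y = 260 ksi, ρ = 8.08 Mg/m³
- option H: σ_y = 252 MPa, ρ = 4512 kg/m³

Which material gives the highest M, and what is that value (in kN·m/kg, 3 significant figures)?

option J, M = 222 kN·m/kg

In SI units:
  option R: σ_y = 328.0 MPa, ρ = 7872 kg/m³
  option Q: σ_y = 104.0 MPa, ρ = 8920 kg/m³
  option J: σ_y = 1793 MPa, ρ = 8080 kg/m³
  option H: σ_y = 252.0 MPa, ρ = 4512 kg/m³
  option J: M = 222 kN·m/kg
  option H: M = 55.9 kN·m/kg
  option R: M = 41.7 kN·m/kg
  option Q: M = 11.7 kN·m/kg
The maximum is for option J.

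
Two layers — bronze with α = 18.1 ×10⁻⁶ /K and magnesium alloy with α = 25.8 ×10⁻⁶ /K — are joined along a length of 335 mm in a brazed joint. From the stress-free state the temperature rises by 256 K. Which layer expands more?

α(bronze) = 18.1×10⁻⁶/K vs α(magnesium alloy) = 25.8×10⁻⁶/K.
Higher α expands more for the same ΔT: magnesium alloy.

magnesium alloy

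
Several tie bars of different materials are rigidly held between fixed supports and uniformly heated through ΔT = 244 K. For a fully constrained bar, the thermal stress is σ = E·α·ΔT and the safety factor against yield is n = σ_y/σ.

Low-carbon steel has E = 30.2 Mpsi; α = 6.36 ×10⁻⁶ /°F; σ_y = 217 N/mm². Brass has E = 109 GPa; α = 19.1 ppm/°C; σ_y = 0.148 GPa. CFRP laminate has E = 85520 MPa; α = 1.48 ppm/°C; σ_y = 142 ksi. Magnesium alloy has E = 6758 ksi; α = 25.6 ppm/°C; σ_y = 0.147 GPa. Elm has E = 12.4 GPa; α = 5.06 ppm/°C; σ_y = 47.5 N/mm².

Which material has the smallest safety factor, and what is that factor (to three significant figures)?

brass, n = 0.291

In consistent units (E in GPa, α in ×10⁻⁶/K, σ_y in MPa):
  low-carbon steel: E = 208.2, α = 11.4, σ_y = 217.0 → σ = 582 MPa, n = 0.373
  brass: E = 109.0, α = 19.1, σ_y = 148.0 → σ = 508 MPa, n = 0.291
  CFRP laminate: E = 85.52, α = 1.48, σ_y = 979.1 → σ = 30.9 MPa, n = 31.7
  magnesium alloy: E = 46.59, α = 25.6, σ_y = 147.0 → σ = 291 MPa, n = 0.505
  elm: E = 12.40, α = 5.06, σ_y = 47.50 → σ = 15.3 MPa, n = 3.10
Brass has the lowest safety factor, n = 0.291.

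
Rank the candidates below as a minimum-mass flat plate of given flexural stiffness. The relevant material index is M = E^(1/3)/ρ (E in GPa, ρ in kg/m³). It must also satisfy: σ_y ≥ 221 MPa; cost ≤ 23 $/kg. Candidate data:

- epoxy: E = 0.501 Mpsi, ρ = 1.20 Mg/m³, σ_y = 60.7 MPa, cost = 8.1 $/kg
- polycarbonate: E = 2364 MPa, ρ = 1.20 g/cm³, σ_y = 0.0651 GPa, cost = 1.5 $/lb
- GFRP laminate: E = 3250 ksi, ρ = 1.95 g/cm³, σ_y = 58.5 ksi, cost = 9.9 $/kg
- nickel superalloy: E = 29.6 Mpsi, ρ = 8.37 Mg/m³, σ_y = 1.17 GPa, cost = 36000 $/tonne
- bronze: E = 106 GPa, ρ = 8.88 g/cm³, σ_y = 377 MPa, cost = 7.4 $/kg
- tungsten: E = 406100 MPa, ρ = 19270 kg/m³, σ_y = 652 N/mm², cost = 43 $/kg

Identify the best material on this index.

Screen on constraints: σ_y ≥ 221 MPa; cost ≤ 23 $/kg. Survivors: GFRP laminate, bronze.
Convert each candidate to consistent units, then evaluate M:
  GFRP laminate: E = 22.41 GPa, ρ = 1950 kg/m³
  bronze: E = 106.0 GPa, ρ = 8880 kg/m³
  GFRP laminate: M = 1.45×10⁻³
  bronze: M = 0.533×10⁻³
GFRP laminate has the largest M.

GFRP laminate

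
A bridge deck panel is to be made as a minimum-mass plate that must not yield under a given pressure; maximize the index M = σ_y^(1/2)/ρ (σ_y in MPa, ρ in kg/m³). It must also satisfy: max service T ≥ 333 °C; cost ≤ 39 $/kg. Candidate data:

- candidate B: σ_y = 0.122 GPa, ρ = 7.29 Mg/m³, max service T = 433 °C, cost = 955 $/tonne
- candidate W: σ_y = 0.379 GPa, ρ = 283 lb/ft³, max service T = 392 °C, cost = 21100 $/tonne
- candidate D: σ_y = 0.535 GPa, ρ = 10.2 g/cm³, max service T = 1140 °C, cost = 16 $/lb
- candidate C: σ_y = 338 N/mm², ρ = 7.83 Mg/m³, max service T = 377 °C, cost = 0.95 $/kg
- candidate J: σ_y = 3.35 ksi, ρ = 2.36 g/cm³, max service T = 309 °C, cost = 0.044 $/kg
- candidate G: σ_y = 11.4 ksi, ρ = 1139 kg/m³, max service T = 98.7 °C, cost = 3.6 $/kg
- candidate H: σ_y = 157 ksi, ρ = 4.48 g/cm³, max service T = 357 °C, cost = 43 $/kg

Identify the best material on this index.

Screen on constraints: max service T ≥ 333 °C; cost ≤ 39 $/kg. Survivors: candidate B, candidate W, candidate D, candidate C.
In SI units:
  candidate B: σ_y = 122.0 MPa, ρ = 7290 kg/m³
  candidate W: σ_y = 379.0 MPa, ρ = 4533 kg/m³
  candidate D: σ_y = 535.0 MPa, ρ = 10200 kg/m³
  candidate C: σ_y = 338.0 MPa, ρ = 7830 kg/m³
  candidate W: M = 4.29×10⁻³
  candidate C: M = 2.35×10⁻³
  candidate D: M = 2.27×10⁻³
  candidate B: M = 1.52×10⁻³
The maximum is for candidate W.

candidate W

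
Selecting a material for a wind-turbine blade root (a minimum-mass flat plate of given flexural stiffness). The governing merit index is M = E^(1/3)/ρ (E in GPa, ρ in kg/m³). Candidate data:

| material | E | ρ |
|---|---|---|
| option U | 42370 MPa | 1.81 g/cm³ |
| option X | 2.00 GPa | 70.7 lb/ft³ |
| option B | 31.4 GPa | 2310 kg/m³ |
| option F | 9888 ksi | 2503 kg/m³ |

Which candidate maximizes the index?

After converting to SI:
  option U: E = 42.37 GPa, ρ = 1810 kg/m³
  option X: E = 2.000 GPa, ρ = 1133 kg/m³
  option B: E = 31.40 GPa, ρ = 2310 kg/m³
  option F: E = 68.18 GPa, ρ = 2503 kg/m³
  option U: M = 1.93×10⁻³
  option F: M = 1.63×10⁻³
  option B: M = 1.37×10⁻³
  option X: M = 1.11×10⁻³
Option U has the largest M.

option U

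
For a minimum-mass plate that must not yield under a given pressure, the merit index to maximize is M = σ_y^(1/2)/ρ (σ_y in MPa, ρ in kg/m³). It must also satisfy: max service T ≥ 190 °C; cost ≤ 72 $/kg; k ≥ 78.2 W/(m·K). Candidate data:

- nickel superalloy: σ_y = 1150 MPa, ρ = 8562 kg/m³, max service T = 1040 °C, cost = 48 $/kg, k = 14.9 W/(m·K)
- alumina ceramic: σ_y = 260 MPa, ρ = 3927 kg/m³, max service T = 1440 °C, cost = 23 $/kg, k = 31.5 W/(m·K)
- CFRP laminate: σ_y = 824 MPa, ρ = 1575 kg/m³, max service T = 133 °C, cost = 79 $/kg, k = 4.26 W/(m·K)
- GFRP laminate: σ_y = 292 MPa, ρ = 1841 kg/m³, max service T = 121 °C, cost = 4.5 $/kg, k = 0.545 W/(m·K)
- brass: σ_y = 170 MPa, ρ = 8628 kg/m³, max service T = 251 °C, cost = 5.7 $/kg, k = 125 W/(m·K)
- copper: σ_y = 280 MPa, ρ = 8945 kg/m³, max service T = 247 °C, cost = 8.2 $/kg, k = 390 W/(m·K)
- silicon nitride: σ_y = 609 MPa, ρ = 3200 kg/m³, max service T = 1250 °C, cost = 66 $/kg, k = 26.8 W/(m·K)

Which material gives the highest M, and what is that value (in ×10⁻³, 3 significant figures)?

Screen on constraints: max service T ≥ 190 °C; cost ≤ 72 $/kg; k ≥ 78.2 W/(m·K). Survivors: brass, copper.
Per-candidate index values:
  copper: M = 1.87×10⁻³
  brass: M = 1.51×10⁻³
Copper ranks first.

copper, M = 1.87×10⁻³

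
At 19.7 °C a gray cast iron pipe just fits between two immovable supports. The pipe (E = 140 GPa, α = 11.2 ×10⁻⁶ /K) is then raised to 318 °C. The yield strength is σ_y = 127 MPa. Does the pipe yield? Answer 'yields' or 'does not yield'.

ΔT = 298.3 K. Constrained thermal stress σ = E·α·ΔT = 140.0×10³ MPa × 11.2×10⁻⁶ × 298.3 = 468 MPa (compressive).
Compare to σ_y = 127 MPa: σ ≥ σ_y, so it yields.

yields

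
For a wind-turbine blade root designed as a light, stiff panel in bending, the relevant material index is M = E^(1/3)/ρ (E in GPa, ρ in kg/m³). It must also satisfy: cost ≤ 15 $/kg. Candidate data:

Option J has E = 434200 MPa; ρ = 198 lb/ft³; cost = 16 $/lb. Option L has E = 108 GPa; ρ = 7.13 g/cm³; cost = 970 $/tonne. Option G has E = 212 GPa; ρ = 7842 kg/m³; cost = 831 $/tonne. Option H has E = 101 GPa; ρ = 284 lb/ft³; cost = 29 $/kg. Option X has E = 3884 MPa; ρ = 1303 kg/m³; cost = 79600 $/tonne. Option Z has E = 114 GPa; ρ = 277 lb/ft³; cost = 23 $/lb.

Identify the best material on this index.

option G

Screen on constraints: cost ≤ 15 $/kg. Survivors: option L, option G.
Putting every candidate on a common basis:
  option L: E = 108.0 GPa, ρ = 7130 kg/m³
  option G: E = 212.0 GPa, ρ = 7842 kg/m³
  option G: M = 0.760×10⁻³
  option L: M = 0.668×10⁻³
Option G has the largest M.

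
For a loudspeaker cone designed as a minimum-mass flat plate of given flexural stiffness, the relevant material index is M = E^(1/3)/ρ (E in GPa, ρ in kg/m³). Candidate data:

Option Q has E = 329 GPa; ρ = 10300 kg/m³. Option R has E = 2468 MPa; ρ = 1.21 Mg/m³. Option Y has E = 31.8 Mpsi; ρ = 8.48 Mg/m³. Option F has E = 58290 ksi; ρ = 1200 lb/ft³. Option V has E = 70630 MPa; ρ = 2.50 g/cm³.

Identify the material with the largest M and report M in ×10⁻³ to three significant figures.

After converting to SI:
  option Q: E = 329.0 GPa, ρ = 10300 kg/m³
  option R: E = 2.468 GPa, ρ = 1210 kg/m³
  option Y: E = 219.3 GPa, ρ = 8480 kg/m³
  option F: E = 401.9 GPa, ρ = 19220 kg/m³
  option V: E = 70.63 GPa, ρ = 2500 kg/m³
  option V: M = 1.65×10⁻³
  option R: M = 1.12×10⁻³
  option Y: M = 0.711×10⁻³
  option Q: M = 0.670×10⁻³
  option F: M = 0.384×10⁻³
Option V ranks first.

option V, M = 1.65×10⁻³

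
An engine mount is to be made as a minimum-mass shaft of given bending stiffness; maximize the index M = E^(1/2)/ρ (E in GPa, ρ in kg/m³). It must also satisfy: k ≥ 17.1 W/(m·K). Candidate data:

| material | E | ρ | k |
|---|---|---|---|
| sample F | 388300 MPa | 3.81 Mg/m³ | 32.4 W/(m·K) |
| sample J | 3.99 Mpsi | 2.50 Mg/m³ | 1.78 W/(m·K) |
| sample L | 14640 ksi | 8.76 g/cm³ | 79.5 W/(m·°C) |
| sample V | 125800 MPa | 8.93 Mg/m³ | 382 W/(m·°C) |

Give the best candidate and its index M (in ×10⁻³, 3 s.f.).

Screen on constraints: k ≥ 17.1 W/(m·K). Survivors: sample F, sample L, sample V.
Convert each candidate to consistent units, then evaluate M:
  sample F: E = 388.3 GPa, ρ = 3810 kg/m³
  sample L: E = 100.9 GPa, ρ = 8760 kg/m³
  sample V: E = 125.8 GPa, ρ = 8930 kg/m³
  sample F: M = 5.17×10⁻³
  sample V: M = 1.26×10⁻³
  sample L: M = 1.15×10⁻³
Sample F ranks first.

sample F, M = 5.17×10⁻³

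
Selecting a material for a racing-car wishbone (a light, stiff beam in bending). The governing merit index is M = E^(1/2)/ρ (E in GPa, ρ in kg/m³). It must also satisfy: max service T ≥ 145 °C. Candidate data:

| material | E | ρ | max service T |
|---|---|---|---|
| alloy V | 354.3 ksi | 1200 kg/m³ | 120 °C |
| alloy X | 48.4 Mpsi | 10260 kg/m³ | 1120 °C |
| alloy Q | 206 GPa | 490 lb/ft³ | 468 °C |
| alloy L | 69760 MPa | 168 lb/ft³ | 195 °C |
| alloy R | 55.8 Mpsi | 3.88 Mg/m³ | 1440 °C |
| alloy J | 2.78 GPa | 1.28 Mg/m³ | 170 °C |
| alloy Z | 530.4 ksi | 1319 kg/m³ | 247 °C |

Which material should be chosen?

Screen on constraints: max service T ≥ 145 °C. Survivors: alloy X, alloy Q, alloy L, alloy R, alloy J, alloy Z.
Normalizing units and computing the index:
  alloy X: E = 333.7 GPa, ρ = 10260 kg/m³
  alloy Q: E = 206.0 GPa, ρ = 7849 kg/m³
  alloy L: E = 69.76 GPa, ρ = 2691 kg/m³
  alloy R: E = 384.7 GPa, ρ = 3880 kg/m³
  alloy J: E = 2.780 GPa, ρ = 1280 kg/m³
  alloy Z: E = 3.657 GPa, ρ = 1319 kg/m³
  alloy R: M = 5.06×10⁻³
  alloy L: M = 3.10×10⁻³
  alloy Q: M = 1.83×10⁻³
  alloy X: M = 1.78×10⁻³
  alloy Z: M = 1.45×10⁻³
  alloy J: M = 1.30×10⁻³
Alloy R ranks first.

alloy R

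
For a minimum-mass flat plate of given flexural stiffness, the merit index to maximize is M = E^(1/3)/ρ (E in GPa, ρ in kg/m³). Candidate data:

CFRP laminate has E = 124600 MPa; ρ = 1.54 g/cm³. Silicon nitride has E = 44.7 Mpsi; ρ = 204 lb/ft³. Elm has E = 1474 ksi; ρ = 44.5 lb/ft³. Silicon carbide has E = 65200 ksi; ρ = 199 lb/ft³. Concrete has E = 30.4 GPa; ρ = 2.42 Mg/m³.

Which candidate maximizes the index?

CFRP laminate

In SI units:
  CFRP laminate: E = 124.6 GPa, ρ = 1540 kg/m³
  silicon nitride: E = 308.2 GPa, ρ = 3268 kg/m³
  elm: E = 10.16 GPa, ρ = 712.8 kg/m³
  silicon carbide: E = 449.5 GPa, ρ = 3188 kg/m³
  concrete: E = 30.40 GPa, ρ = 2420 kg/m³
  CFRP laminate: M = 3.24×10⁻³
  elm: M = 3.04×10⁻³
  silicon carbide: M = 2.40×10⁻³
  silicon nitride: M = 2.07×10⁻³
  concrete: M = 1.29×10⁻³
CFRP laminate has the largest M.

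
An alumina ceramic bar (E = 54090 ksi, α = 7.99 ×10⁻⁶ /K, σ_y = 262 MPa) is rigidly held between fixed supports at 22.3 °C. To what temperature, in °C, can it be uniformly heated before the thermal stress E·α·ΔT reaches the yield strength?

110 °C

E = 54090 ksi = 372.9 GPa.
E·α·ΔT = 262.0 MPa ⇒ ΔT = 262.0 / (372.9×10³ × 7.99×10⁻⁶) = 87.93 K.
T = 22.3 + 87.93 = 110.2 °C.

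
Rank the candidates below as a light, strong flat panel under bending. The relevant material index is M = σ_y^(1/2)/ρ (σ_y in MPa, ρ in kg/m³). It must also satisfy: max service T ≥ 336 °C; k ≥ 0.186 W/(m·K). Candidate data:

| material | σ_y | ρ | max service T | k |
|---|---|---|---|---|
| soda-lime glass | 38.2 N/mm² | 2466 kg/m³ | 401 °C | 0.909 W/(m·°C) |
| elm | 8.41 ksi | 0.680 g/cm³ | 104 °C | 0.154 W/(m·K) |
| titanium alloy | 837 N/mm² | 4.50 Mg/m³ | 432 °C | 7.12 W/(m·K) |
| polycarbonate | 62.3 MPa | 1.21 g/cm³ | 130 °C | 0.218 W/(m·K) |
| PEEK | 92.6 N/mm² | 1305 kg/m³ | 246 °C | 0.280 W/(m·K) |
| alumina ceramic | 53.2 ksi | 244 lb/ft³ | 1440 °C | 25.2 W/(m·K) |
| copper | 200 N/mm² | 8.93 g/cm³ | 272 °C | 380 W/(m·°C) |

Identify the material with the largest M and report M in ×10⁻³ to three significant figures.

titanium alloy, M = 6.43×10⁻³

Screen on constraints: max service T ≥ 336 °C; k ≥ 0.186 W/(m·K). Survivors: soda-lime glass, titanium alloy, alumina ceramic.
In SI units:
  soda-lime glass: σ_y = 38.20 MPa, ρ = 2466 kg/m³
  titanium alloy: σ_y = 837.0 MPa, ρ = 4500 kg/m³
  alumina ceramic: σ_y = 366.8 MPa, ρ = 3909 kg/m³
  titanium alloy: M = 6.43×10⁻³
  alumina ceramic: M = 4.90×10⁻³
  soda-lime glass: M = 2.51×10⁻³
The maximum is for titanium alloy.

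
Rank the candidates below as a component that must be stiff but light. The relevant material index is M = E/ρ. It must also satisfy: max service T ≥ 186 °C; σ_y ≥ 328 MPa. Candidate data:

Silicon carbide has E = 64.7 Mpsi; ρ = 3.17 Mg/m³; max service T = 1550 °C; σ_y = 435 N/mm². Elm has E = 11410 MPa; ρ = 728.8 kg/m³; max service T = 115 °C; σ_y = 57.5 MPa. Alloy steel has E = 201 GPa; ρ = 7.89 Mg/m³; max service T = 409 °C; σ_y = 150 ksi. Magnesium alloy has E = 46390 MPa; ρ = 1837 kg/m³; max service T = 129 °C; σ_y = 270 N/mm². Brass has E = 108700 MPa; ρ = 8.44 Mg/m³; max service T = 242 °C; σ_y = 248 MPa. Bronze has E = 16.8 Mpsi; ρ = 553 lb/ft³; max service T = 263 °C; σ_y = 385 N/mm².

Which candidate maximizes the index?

Screen on constraints: max service T ≥ 186 °C; σ_y ≥ 328 MPa. Survivors: silicon carbide, alloy steel, bronze.
Normalizing units and computing the index:
  silicon carbide: E = 446.1 GPa, ρ = 3170 kg/m³
  alloy steel: E = 201.0 GPa, ρ = 7890 kg/m³
  bronze: E = 115.8 GPa, ρ = 8858 kg/m³
  silicon carbide: M = 141 MN·m/kg
  alloy steel: M = 25.5 MN·m/kg
  bronze: M = 13.1 MN·m/kg
Highest index: silicon carbide.

silicon carbide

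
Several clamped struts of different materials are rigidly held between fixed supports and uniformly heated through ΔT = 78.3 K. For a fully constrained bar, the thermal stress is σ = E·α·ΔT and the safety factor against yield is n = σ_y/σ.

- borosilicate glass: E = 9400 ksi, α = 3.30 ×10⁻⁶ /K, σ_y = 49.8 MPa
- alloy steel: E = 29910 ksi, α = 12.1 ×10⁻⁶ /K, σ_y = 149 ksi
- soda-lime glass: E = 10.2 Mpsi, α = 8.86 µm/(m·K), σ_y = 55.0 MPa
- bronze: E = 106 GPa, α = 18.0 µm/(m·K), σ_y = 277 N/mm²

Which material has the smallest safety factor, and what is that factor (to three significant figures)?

With everything in SI (GPa, ×10⁻⁶/K, MPa):
  borosilicate glass: E = 64.81, α = 3.30, σ_y = 49.80 → σ = 16.7 MPa, n = 2.97
  alloy steel: E = 206.2, α = 12.1, σ_y = 1027 → σ = 195 MPa, n = 5.26
  soda-lime glass: E = 70.33, α = 8.86, σ_y = 55.00 → σ = 48.8 MPa, n = 1.13
  bronze: E = 106.0, α = 18.0, σ_y = 277.0 → σ = 149 MPa, n = 1.85
Smallest n: soda-lime glass with n = 1.13.

soda-lime glass, n = 1.13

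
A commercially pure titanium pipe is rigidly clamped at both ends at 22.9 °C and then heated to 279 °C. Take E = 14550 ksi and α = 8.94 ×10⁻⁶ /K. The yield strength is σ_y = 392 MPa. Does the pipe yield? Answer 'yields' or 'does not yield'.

does not yield

E = 14550 ksi = 100.3 GPa.
ΔT = 256.1 K. Constrained thermal stress σ = E·α·ΔT = 100.3×10³ MPa × 8.94×10⁻⁶ × 256.1 = 230 MPa (compressive).
Compare to σ_y = 392 MPa: σ < σ_y, so it does not yield.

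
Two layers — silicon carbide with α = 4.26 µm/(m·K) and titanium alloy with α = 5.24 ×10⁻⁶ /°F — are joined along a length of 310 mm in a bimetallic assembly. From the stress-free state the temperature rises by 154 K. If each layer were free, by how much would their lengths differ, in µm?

247 µm

titanium alloy: α = 5.24×10⁻⁶/°F × 9/5 = 9.43×10⁻⁶/K.
Δα = |4.26 − 9.43|×10⁻⁶/K = 5.17×10⁻⁶/K.
ΔL_mismatch = Δα·L·ΔT = 5.17×10⁻⁶ × 310.0 mm × 154.0 K = 247 µm.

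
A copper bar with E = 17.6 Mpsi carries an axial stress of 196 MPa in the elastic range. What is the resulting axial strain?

1.62×10⁻³

E = 17.6 Mpsi = 121.3 GPa = 121300 MPa.
ε = σ/E = 196 / 121300 = 1.62×10⁻³.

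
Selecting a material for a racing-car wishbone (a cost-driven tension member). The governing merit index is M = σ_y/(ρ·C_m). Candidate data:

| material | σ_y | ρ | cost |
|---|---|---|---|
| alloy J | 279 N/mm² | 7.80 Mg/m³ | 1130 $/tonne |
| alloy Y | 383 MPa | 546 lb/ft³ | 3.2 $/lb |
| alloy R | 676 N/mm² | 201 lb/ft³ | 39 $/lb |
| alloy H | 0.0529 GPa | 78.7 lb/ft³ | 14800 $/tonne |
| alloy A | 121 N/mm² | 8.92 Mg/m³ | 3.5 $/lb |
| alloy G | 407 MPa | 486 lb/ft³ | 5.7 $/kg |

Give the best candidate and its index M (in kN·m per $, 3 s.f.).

In SI units:
  alloy J: σ_y = 279.0 MPa, ρ = 7800 kg/m³, cost = 1.130 $/kg
  alloy Y: σ_y = 383.0 MPa, ρ = 8746 kg/m³, cost = 7.055 $/kg
  alloy R: σ_y = 676.0 MPa, ρ = 3220 kg/m³, cost = 85.98 $/kg
  alloy H: σ_y = 52.90 MPa, ρ = 1261 kg/m³, cost = 14.80 $/kg
  alloy A: σ_y = 121.0 MPa, ρ = 8920 kg/m³, cost = 7.716 $/kg
  alloy G: σ_y = 407.0 MPa, ρ = 7785 kg/m³, cost = 5.700 $/kg
  alloy J: M = 31.7 kN·m per $
  alloy G: M = 9.17 kN·m per $
  alloy Y: M = 6.21 kN·m per $
  alloy H: M = 2.84 kN·m per $
  alloy R: M = 2.44 kN·m per $
  alloy A: M = 1.76 kN·m per $
The maximum is for alloy J.

alloy J, M = 31.7 kN·m per $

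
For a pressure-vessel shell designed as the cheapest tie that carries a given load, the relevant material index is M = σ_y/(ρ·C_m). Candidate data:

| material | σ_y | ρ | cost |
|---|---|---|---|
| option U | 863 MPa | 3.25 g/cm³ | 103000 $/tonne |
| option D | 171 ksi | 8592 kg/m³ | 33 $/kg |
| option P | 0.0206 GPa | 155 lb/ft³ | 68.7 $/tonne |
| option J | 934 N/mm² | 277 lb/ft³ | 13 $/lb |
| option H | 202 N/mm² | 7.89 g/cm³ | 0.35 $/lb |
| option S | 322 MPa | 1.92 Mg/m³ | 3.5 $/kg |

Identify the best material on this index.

option P

After converting to SI:
  option U: σ_y = 863.0 MPa, ρ = 3250 kg/m³, cost = 103.0 $/kg
  option D: σ_y = 1179 MPa, ρ = 8592 kg/m³, cost = 33.00 $/kg
  option P: σ_y = 20.60 MPa, ρ = 2483 kg/m³, cost = 0.06870 $/kg
  option J: σ_y = 934.0 MPa, ρ = 4437 kg/m³, cost = 28.66 $/kg
  option H: σ_y = 202.0 MPa, ρ = 7890 kg/m³, cost = 0.7716 $/kg
  option S: σ_y = 322.0 MPa, ρ = 1920 kg/m³, cost = 3.500 $/kg
  option P: M = 121 kN·m per $
  option S: M = 47.9 kN·m per $
  option H: M = 33.2 kN·m per $
  option J: M = 7.34 kN·m per $
  option D: M = 4.16 kN·m per $
  option U: M = 2.58 kN·m per $
Highest index: option P.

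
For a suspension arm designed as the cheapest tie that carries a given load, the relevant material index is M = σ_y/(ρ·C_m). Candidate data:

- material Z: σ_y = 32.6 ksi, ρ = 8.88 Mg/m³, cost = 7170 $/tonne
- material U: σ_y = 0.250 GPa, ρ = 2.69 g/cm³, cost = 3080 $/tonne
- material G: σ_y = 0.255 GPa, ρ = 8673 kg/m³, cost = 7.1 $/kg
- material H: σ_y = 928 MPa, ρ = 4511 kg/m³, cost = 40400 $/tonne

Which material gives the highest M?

Putting every candidate on a common basis:
  material Z: σ_y = 224.8 MPa, ρ = 8880 kg/m³, cost = 7.170 $/kg
  material U: σ_y = 250.0 MPa, ρ = 2690 kg/m³, cost = 3.080 $/kg
  material G: σ_y = 255.0 MPa, ρ = 8673 kg/m³, cost = 7.100 $/kg
  material H: σ_y = 928.0 MPa, ρ = 4511 kg/m³, cost = 40.40 $/kg
  material U: M = 30.2 kN·m per $
  material H: M = 5.09 kN·m per $
  material G: M = 4.14 kN·m per $
  material Z: M = 3.53 kN·m per $
Highest index: material U.

material U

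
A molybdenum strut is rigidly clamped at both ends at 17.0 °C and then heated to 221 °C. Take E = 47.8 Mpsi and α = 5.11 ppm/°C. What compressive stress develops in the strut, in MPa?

344 MPa

E = 47.8 Mpsi = 329.6 GPa.
ΔT = 204.0 K. Constrained thermal stress σ = E·α·ΔT = 329.6×10³ MPa × 5.11×10⁻⁶ × 204.0 = 344 MPa (compressive).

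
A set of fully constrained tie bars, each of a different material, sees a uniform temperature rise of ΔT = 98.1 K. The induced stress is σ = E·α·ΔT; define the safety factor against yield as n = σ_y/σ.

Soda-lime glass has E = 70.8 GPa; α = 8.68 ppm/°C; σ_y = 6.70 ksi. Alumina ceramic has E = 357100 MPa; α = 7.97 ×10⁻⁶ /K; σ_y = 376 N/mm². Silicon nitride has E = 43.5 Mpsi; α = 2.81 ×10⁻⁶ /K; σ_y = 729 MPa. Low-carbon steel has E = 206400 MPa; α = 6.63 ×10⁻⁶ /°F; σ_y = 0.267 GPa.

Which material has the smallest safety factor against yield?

soda-lime glass

In consistent units (E in GPa, α in ×10⁻⁶/K, σ_y in MPa):
  soda-lime glass: E = 70.80, α = 8.68, σ_y = 46.19 → σ = 60.3 MPa, n = 0.766
  alumina ceramic: E = 357.1, α = 7.97, σ_y = 376.0 → σ = 279 MPa, n = 1.35
  silicon nitride: E = 299.9, α = 2.81, σ_y = 729.0 → σ = 82.7 MPa, n = 8.82
  low-carbon steel: E = 206.4, α = 11.9, σ_y = 267.0 → σ = 242 MPa, n = 1.10
Soda-lime glass has the lowest safety factor, n = 0.766.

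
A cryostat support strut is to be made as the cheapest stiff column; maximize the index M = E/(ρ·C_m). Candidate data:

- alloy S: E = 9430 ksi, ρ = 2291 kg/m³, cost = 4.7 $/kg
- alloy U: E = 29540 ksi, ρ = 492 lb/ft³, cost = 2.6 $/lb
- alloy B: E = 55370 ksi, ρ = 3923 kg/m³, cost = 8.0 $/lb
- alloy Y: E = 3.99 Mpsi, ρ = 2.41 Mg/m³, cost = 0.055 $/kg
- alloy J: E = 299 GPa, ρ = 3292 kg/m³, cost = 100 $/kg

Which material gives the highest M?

alloy Y

In SI units:
  alloy S: E = 65.02 GPa, ρ = 2291 kg/m³, cost = 4.700 $/kg
  alloy U: E = 203.7 GPa, ρ = 7881 kg/m³, cost = 5.732 $/kg
  alloy B: E = 381.8 GPa, ρ = 3923 kg/m³, cost = 17.64 $/kg
  alloy Y: E = 27.51 GPa, ρ = 2410 kg/m³, cost = 0.05500 $/kg
  alloy J: E = 299.0 GPa, ρ = 3292 kg/m³, cost = 100.0 $/kg
  alloy Y: M = 208 MN·m per $
  alloy S: M = 6.04 MN·m per $
  alloy B: M = 5.52 MN·m per $
  alloy U: M = 4.51 MN·m per $
  alloy J: M = 0.908 MN·m per $
The maximum is for alloy Y.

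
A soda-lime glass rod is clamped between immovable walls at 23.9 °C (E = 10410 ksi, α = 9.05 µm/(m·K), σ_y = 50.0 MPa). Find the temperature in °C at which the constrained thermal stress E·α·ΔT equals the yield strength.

101 °C

E = 10410 ksi = 71.77 GPa.
E·α·ΔT = 50.00 MPa ⇒ ΔT = 50.00 / (71.77×10³ × 9.05×10⁻⁶) = 76.98 K.
T = 23.9 + 76.98 = 100.9 °C.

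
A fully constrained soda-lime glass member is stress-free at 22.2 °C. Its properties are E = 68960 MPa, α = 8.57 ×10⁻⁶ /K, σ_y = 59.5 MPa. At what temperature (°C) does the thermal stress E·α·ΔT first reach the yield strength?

E = 68960 MPa = 68.96 GPa.
E·α·ΔT = 59.50 MPa ⇒ ΔT = 59.50 / (68.96×10³ × 8.57×10⁻⁶) = 100.7 K.
T = 22.2 + 100.7 = 122.9 °C.

123 °C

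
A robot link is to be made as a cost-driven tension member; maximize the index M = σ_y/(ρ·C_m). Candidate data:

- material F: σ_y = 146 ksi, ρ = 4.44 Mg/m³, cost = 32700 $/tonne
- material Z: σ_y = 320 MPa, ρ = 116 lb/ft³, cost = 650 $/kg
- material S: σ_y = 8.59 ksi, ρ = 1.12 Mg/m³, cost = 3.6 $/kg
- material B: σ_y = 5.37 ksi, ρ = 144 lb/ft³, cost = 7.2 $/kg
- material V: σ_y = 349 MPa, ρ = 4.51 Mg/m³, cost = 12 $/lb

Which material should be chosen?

Convert each candidate to consistent units, then evaluate M:
  material F: σ_y = 1007 MPa, ρ = 4440 kg/m³, cost = 32.70 $/kg
  material Z: σ_y = 320.0 MPa, ρ = 1858 kg/m³, cost = 650.0 $/kg
  material S: σ_y = 59.23 MPa, ρ = 1120 kg/m³, cost = 3.600 $/kg
  material B: σ_y = 37.02 MPa, ρ = 2307 kg/m³, cost = 7.200 $/kg
  material V: σ_y = 349.0 MPa, ρ = 4510 kg/m³, cost = 26.46 $/kg
  material S: M = 14.7 kN·m per $
  material F: M = 6.93 kN·m per $
  material V: M = 2.93 kN·m per $
  material B: M = 2.23 kN·m per $
  material Z: M = 0.265 kN·m per $
Highest index: material S.

material S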